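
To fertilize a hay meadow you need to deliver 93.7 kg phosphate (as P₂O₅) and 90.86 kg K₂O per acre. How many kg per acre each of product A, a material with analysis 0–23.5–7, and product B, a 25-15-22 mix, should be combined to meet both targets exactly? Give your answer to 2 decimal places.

With a, b = kg per acre of product A and product B:
P₂O₅: 0.235·a + 0.15·b = 93.7
K₂O: 0.07·a + 0.22·b = 90.86
Eliminate a: (row1) − 0.235/0.07·(row2) → -0.588571·b = -211.33, so b = 359.056.
Back-substitute: a = (93.7 − 0.15·359.056) / 0.235 = 169.539.

169.54 kg product A, 359.06 kg product B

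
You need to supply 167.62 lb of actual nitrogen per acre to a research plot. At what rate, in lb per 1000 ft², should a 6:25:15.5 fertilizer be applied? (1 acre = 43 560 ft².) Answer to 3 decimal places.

Product per acre = 167.62 / 6% = 2793.67 lb.
Convert to per 1000 ft²: 2793.67 × 0.0229568 = 64.1338 lb.

64.134 lb of product per thousand sq ft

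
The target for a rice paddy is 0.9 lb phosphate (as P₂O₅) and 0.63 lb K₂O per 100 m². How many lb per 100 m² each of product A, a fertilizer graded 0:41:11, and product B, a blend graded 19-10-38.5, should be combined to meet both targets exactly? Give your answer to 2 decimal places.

Let a = lb of product A, b = lb of product B (per 100 m²).
P₂O₅: 0.41·a + 0.1·b = 0.9
K₂O: 0.11·a + 0.385·b = 0.63
Eliminate b: (row1) − 0.1/0.385·(row2) → 0.381429·a = 0.736364, so a = 1.93054.
Then b = (0.63 − 0.11·1.93054) / 0.385 = 1.08478.

1.93 lb product A, 1.08 lb product B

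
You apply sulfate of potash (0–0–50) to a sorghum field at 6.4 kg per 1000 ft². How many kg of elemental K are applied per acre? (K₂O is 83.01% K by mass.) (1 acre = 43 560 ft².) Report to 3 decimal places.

K₂O per 1000 ft² = 6.4 × 50% = 3.2 kg.
Elemental K = 3.2 × 0.8301 = 2.65632 kg per 1000 ft².
Convert to per acre: 2.65632 × 43.56 = 115.7093 kg.

115.709 kg K per acre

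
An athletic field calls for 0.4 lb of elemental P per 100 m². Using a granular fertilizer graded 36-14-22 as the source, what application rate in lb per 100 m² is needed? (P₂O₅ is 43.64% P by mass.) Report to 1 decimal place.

6.5 lb of product per hundred sq m

As P₂O₅: 0.4 / 0.4364 = 0.91659 lb per 100 m².
Product per 100 m² = 0.91659 / 14% = 6.54707 lb.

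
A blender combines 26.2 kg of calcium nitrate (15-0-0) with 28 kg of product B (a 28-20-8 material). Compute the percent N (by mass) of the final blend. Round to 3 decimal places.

21.716% N

Total mass = 26.2 + 28 = 54.2 kg.
N mass = 15%×26.2 + 28%×28 = 11.77 kg.
% N = 11.77 / 54.2 = 21.7159%.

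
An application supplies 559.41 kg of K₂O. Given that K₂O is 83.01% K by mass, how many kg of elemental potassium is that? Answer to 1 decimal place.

K = 559.41 × 0.8301 = 464.366 kg.

464.4 kg K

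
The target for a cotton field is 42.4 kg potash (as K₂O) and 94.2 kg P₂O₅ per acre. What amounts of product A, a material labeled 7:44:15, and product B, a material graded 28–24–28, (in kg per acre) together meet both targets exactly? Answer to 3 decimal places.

185.780 kg product A, 51.904 kg product B

Let a = kg of product A, b = kg of product B (per acre).
K₂O: 0.15·a + 0.28·b = 42.4
P₂O₅: 0.44·a + 0.24·b = 94.2
Eliminate a: (row1) − 0.15/0.44·(row2) → 0.198182·b = 10.2864, so b = 51.9037.
Back-substitute: a = (42.4 − 0.28·51.9037) / 0.15 = 185.7798.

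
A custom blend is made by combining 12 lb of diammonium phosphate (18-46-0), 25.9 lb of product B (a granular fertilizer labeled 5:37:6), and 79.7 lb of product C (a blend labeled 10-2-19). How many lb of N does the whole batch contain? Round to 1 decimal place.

11.4 lb N

N mass = 18%×12 + 5%×25.9 + 10%×79.7 = 11.425 lb.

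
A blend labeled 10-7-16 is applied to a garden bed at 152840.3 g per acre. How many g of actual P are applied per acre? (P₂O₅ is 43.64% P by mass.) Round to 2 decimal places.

4668.97 g P per acre

P₂O₅ per acre = 152840.3 × 7% = 10698.8 g.
Elemental P = 10698.8 × 0.4364 = 4668.965 g per acre.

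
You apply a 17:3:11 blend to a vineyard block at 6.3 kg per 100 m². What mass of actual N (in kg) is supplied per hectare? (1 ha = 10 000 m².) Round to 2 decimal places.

107.10 kg N per hectare

nitrogen per 100 m² = 6.3 × 17% = 1.071 kg.
Convert to per hectare: 1.071 × 100 = 107.1 kg.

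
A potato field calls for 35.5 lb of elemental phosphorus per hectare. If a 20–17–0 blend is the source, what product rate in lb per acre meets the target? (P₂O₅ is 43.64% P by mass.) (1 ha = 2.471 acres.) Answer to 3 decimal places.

193.652 lb of product per acre

As P₂O₅: 35.5 / 0.4364 = 81.3474 lb per hectare.
Product per hectare = 81.3474 / 17% = 478.514 lb.
Convert to per acre: 478.514 × 0.404694 = 193.65198 lb.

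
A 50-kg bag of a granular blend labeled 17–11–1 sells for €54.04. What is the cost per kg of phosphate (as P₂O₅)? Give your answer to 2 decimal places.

€9.83 per kg P₂O₅

P₂O₅ in bag = 50 × 11% = 5.5 kg.
Cost per kg P₂O₅ = €54.04 / 5.5 = €9.8255.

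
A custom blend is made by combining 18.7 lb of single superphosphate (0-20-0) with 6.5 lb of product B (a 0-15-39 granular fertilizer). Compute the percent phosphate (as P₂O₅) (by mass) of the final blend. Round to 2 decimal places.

18.71% P₂O₅

Total mass = 18.7 + 6.5 = 25.2 lb.
P₂O₅ mass = 20%×18.7 + 15%×6.5 = 4.715 lb.
% P₂O₅ = 4.715 / 25.2 = 18.7103%.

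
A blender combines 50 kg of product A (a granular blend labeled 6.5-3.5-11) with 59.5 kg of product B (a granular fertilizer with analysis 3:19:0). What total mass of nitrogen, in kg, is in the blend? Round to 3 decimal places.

N mass = 6.5%×50 + 3%×59.5 = 5.035 kg.

5.035 kg N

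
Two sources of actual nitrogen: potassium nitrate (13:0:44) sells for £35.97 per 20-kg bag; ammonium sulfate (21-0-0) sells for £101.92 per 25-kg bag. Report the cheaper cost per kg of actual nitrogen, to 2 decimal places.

£13.83 per kg N (potassium nitrate)

potassium nitrate: N per bag = 20 × 13% = 2.6 kg; cost = 35.97 / 2.6 = £13.8346/kg N.
ammonium sulfate: N per bag = 25 × 21% = 5.25 kg; cost = 101.92 / 5.25 = £19.4133/kg N.
potassium nitrate is cheaper.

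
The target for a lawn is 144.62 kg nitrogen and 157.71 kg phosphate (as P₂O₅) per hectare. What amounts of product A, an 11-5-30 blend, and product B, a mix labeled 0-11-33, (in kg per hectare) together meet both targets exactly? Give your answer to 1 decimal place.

1314.7 kg product A, 836.1 kg product B

Let a = kg of product A, b = kg of product B (per hectare).
N: 0.11·a + 0·b = 144.62
P₂O₅: 0.05·a + 0.11·b = 157.71
From row1: a = (144.62 − 0·b) / 0.11.
Into row2: 0.05·(144.62 − 0·b)/0.11 + 0.11·b = 157.71 → b = 836.124, a = 1314.73.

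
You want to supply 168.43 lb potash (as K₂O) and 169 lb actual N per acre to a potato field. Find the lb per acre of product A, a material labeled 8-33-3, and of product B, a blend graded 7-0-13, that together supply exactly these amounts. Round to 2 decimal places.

1226.49 lb product A, 1012.58 lb product B

Let a = lb of product A, b = lb of product B (per acre).
K₂O: 0.03·a + 0.13·b = 168.43
N: 0.08·a + 0.07·b = 169
From row1: a = (168.43 − 0.13·b) / 0.03.
Into row2: 0.08·(168.43 − 0.13·b)/0.03 + 0.07·b = 169 → b = 1012.578, a = 1226.494.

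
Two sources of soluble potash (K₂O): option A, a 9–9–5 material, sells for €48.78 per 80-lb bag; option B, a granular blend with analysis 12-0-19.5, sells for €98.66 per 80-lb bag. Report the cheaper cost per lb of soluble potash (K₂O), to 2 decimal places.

€6.32 per lb K₂O (option B)

option A: K₂O per bag = 80 × 5% = 4 lb; cost = 48.78 / 4 = €12.1950/lb K₂O.
option B: K₂O per bag = 80 × 19.5% = 15.6 lb; cost = 98.66 / 15.6 = €6.3244/lb K₂O.
option B is cheaper.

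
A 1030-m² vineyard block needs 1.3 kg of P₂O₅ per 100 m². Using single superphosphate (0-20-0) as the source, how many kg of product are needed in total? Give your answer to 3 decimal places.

66.950 kg

Product per 100 m² = 1.3 / 20% = 6.5 kg.
Total product = 6.5 × 1030 / 100 = 66.95 kg.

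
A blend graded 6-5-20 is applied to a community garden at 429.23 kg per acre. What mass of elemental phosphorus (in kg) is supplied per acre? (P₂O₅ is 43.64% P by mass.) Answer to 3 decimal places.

9.366 kg P per acre

P₂O₅ per acre = 429.23 × 5% = 21.4615 kg.
Elemental P = 21.4615 × 0.4364 = 9.3658 kg per acre.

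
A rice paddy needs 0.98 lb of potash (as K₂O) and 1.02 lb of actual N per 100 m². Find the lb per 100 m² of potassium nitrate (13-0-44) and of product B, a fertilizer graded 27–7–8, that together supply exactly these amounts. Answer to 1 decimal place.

1.7 lb potassium nitrate, 3.0 lb product B

With a, b = lb per 100 m² of potassium nitrate and product B:
K₂O: 0.44·a + 0.08·b = 0.98
N: 0.13·a + 0.27·b = 1.02
Eliminate a: (row1) − 0.44/0.13·(row2) → -0.833846·b = -2.47231, so b = 2.96494.
Back-substitute: a = (0.98 − 0.08·2.96494) / 0.44 = 1.68819.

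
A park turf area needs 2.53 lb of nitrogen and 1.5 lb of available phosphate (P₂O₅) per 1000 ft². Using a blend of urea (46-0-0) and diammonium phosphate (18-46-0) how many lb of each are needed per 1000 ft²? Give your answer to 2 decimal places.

Let a = lb of urea, b = lb of diammonium phosphate (per 1000 ft²).
N: 0.46·a + 0.18·b = 2.53
P₂O₅: 0·a + 0.46·b = 1.5
Solving simultaneously: a = 4.22401, b = 3.26087.

4.22 lb urea, 3.26 lb diammonium phosphate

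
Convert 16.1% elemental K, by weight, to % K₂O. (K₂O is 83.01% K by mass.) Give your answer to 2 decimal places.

%K₂O = 16.1 / 0.8301 = 19.3953%.

19.40% K₂O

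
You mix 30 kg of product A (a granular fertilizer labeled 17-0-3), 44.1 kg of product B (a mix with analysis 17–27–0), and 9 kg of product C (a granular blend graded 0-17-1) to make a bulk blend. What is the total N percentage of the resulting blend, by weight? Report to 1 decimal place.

15.2% N

Total mass = 30 + 44.1 + 9 = 83.1 kg.
N mass = 17%×30 + 17%×44.1 + 0%×9 = 12.597 kg.
% N = 12.597 / 83.1 = 15.1588%.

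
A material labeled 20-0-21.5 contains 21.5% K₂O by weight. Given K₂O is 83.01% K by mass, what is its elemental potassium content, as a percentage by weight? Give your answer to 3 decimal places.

%K = 21.5 × 0.8301 = 17.8471%.

17.847% K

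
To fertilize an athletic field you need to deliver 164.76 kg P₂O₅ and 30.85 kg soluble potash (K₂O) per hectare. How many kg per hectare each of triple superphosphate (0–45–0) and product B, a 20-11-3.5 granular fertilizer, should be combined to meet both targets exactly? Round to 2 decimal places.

150.67 kg triple superphosphate, 881.43 kg product B

With a, b = kg per hectare of triple superphosphate and product B:
P₂O₅: 0.45·a + 0.11·b = 164.76
K₂O: 0·a + 0.035·b = 30.85
Solving simultaneously: a = 150.673, b = 881.429.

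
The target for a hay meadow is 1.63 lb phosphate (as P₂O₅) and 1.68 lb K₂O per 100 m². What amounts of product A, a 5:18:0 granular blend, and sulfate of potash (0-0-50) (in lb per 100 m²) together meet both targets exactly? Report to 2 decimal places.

9.06 lb product A, 3.36 lb sulfate of potash

Per-100 m² balance (a = product A, b = sulfate of potash):
P₂O₅: 0.18·a + 0·b = 1.63
K₂O: 0·a + 0.5·b = 1.68
Solving simultaneously: a = 9.05556, b = 3.36.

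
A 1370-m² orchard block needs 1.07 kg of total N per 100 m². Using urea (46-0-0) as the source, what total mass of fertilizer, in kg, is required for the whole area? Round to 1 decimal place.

31.9 kg

Product per 100 m² = 1.07 / 46% = 2.32609 kg.
Total product = 2.32609 × 1370 / 100 = 31.8674 kg.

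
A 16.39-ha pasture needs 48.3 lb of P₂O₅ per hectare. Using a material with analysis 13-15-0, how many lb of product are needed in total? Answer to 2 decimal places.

Product per hectare = 48.3 / 15% = 322 lb.
Total product = 322 × 16.39 = 5277.58 lb.

5277.58 lb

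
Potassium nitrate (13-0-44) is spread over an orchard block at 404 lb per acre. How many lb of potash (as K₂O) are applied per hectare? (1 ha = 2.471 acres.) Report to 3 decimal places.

439.245 lb K₂O per hectare

K₂O per acre = 404 × 44% = 177.76 lb.
Convert to per hectare: 177.76 × 2.471 = 439.24496 lb.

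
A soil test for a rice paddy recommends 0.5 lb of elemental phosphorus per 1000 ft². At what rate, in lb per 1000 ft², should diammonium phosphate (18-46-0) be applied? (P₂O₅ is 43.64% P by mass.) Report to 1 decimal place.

As P₂O₅: 0.5 / 0.4364 = 1.14574 lb per 1000 ft².
Product per 1000 ft² = 1.14574 / 46% = 2.49073 lb.

2.5 lb of product per thousand sq ft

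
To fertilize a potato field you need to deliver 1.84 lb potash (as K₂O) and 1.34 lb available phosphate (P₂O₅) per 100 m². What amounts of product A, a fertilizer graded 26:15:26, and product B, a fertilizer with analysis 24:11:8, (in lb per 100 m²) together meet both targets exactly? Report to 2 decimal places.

5.73 lb product A, 4.36 lb product B

With a, b = lb per 100 m² of product A and product B:
K₂O: 0.26·a + 0.08·b = 1.84
P₂O₅: 0.15·a + 0.11·b = 1.34
Solving simultaneously: a = 5.73494, b = 4.36145.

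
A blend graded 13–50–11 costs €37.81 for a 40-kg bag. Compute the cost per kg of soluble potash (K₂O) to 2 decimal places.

K₂O in bag = 40 × 11% = 4.4 kg.
Cost per kg K₂O = €37.81 / 4.4 = €8.5932.

€8.59 per kg K₂O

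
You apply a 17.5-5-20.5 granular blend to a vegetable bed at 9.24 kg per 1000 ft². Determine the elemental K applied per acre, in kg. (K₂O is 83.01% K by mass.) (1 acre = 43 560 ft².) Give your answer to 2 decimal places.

68.49 kg K per acre

K₂O per 1000 ft² = 9.24 × 20.5% = 1.8942 kg.
Elemental K = 1.8942 × 0.8301 = 1.57238 kg per 1000 ft².
Convert to per acre: 1.57238 × 43.56 = 68.4927 kg.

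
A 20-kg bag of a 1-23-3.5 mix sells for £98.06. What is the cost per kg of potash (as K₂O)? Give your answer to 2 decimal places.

K₂O in bag = 20 × 3.5% = 0.7 kg.
Cost per kg K₂O = £98.06 / 0.7 = £140.0857.

£140.09 per kg K₂O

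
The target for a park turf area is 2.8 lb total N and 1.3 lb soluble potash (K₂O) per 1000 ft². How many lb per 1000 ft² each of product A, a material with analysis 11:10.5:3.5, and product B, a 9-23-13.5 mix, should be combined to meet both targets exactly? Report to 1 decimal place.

Per-1000 ft² balance (a = product A, b = product B):
N: 0.11·a + 0.09·b = 2.8
K₂O: 0.035·a + 0.135·b = 1.3
Eliminate a: (row1) − 0.11/0.035·(row2) → -0.334286·b = -1.28571, so b = 3.84615.
Back-substitute: a = (2.8 − 0.09·3.84615) / 0.11 = 22.3077.

22.3 lb product A, 3.8 lb product B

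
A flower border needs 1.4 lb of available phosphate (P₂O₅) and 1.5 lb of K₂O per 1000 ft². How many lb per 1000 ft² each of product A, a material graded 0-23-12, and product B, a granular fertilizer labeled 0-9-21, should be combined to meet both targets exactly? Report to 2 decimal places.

Per-1000 ft² balance (a = product A, b = product B):
P₂O₅: 0.23·a + 0.09·b = 1.4
K₂O: 0.12·a + 0.21·b = 1.5
Eliminate b: (row1) − 0.09/0.21·(row2) → 0.178571·a = 0.757143, so a = 4.24.
Then b = (1.5 − 0.12·4.24) / 0.21 = 4.72.

4.24 lb product A, 4.72 lb product B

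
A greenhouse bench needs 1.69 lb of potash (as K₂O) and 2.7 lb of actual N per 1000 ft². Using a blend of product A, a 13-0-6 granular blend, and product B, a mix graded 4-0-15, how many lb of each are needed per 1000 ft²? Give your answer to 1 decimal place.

19.7 lb product A, 3.4 lb product B

With a, b = lb per 1000 ft² of product A and product B:
K₂O: 0.06·a + 0.15·b = 1.69
N: 0.13·a + 0.04·b = 2.7
Eliminate b: (row1) − 0.15/0.04·(row2) → -0.4275·a = -8.435, so a = 19.731.
Then b = (2.7 − 0.13·19.731) / 0.04 = 3.37427.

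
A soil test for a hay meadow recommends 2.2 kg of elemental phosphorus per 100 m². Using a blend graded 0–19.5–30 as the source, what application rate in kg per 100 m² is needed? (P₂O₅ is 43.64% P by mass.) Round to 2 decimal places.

25.85 kg of product per hundred sq m

As P₂O₅: 2.2 / 0.4364 = 5.04125 kg per 100 m².
Product per 100 m² = 5.04125 / 19.5% = 25.8525 kg.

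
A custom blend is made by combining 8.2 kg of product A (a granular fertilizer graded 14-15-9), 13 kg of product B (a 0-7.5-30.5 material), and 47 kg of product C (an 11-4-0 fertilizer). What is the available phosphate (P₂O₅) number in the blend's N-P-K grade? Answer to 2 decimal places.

Total mass = 8.2 + 13 + 47 = 68.2 kg.
P₂O₅ mass = 15%×8.2 + 7.5%×13 + 4%×47 = 4.085 kg.
% P₂O₅ = 4.085 / 68.2 = 5.98974%.

5.99% P₂O₅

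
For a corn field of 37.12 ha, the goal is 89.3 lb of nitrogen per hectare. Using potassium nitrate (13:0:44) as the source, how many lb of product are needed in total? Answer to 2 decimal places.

Product per hectare = 89.3 / 13% = 686.923 lb.
Total product = 686.923 × 37.12 = 25498.5846 lb.

25498.58 lb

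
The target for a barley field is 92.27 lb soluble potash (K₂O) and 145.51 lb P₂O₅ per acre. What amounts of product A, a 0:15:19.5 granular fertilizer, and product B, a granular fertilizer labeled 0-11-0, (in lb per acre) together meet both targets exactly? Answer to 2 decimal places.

473.18 lb product A, 677.57 lb product B

Per-acre balance (a = product A, b = product B):
K₂O: 0.195·a + 0·b = 92.27
P₂O₅: 0.15·a + 0.11·b = 145.51
From row1: a = (92.27 − 0·b) / 0.195.
Into row2: 0.15·(92.27 − 0·b)/0.195 + 0.11·b = 145.51 → b = 677.573, a = 473.179.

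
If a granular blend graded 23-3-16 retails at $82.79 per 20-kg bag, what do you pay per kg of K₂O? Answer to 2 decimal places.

$25.87 per kg K₂O

K₂O in bag = 20 × 16% = 3.2 kg.
Cost per kg K₂O = $82.79 / 3.2 = $25.8719.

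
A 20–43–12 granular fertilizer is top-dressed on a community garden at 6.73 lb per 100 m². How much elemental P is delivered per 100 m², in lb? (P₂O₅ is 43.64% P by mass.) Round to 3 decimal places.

1.263 lb P per hundred sq m

P₂O₅ per 100 m² = 6.73 × 43% = 2.8939 lb.
Elemental P = 2.8939 × 0.4364 = 1.2629 lb per 100 m².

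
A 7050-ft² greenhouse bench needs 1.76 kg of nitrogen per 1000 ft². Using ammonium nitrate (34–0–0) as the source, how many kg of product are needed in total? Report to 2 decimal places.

Product per 1000 ft² = 1.76 / 34% = 5.17647 kg.
Total product = 5.17647 × 7050 / 1000 = 36.4941 kg.

36.49 kg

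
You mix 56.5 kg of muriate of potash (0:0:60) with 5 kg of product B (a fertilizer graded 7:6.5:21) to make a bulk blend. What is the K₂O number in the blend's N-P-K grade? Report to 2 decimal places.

56.83% K₂O

Total mass = 56.5 + 5 = 61.5 kg.
K₂O mass = 60%×56.5 + 21%×5 = 34.95 kg.
% K₂O = 34.95 / 61.5 = 56.8293%.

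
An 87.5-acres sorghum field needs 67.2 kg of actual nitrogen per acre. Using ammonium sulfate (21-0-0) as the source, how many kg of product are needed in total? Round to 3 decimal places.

28000.000 kg

Product per acre = 67.2 / 21% = 320 kg.
Total product = 320 × 87.5 = 28000 kg.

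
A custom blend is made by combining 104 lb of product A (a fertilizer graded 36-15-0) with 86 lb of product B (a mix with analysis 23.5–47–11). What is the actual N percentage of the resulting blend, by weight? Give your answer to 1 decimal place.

Total mass = 104 + 86 = 190 lb.
N mass = 36%×104 + 23.5%×86 = 57.65 lb.
% N = 57.65 / 190 = 30.3421%.

30.3% N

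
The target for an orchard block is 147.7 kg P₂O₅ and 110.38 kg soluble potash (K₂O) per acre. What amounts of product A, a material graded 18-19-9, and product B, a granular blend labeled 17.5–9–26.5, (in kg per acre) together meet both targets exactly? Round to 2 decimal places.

Per-acre balance (a = product A, b = product B):
P₂O₅: 0.19·a + 0.09·b = 147.7
K₂O: 0.09·a + 0.265·b = 110.38
Eliminate a: (row1) − 0.19/0.09·(row2) → -0.469444·b = -85.3244, so b = 181.756.
Back-substitute: a = (147.7 − 0.09·181.756) / 0.19 = 691.273.

691.27 kg product A, 181.76 kg product B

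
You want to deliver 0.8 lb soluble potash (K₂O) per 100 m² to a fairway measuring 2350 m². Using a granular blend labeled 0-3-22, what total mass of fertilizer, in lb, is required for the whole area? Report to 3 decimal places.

85.455 lb

Product per 100 m² = 0.8 / 22% = 3.63636 lb.
Total product = 3.63636 × 2350 / 100 = 85.4545 lb.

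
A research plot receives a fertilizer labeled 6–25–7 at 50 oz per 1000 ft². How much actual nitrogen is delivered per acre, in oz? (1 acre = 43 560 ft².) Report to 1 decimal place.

nitrogen per 1000 ft² = 50 × 6% = 3 oz.
Convert to per acre: 3 × 43.56 = 130.68 oz.

130.7 oz N per acre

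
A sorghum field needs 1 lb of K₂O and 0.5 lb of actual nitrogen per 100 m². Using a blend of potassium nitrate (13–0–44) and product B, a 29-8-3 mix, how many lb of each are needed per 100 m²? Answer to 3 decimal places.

With a, b = lb per 100 m² of potassium nitrate and product B:
K₂O: 0.44·a + 0.03·b = 1
N: 0.13·a + 0.29·b = 0.5
Solving simultaneously: a = 2.22312, b = 0.727567.

2.223 lb potassium nitrate, 0.728 lb product B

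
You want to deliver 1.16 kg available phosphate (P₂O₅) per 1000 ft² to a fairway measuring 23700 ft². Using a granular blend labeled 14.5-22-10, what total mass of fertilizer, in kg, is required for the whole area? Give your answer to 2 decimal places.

Product per 1000 ft² = 1.16 / 22% = 5.27273 kg.
Total product = 5.27273 × 23700 / 1000 = 124.964 kg.

124.96 kg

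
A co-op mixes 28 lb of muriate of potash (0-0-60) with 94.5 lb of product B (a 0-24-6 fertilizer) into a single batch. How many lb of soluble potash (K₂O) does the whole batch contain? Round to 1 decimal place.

K₂O mass = 60%×28 + 6%×94.5 = 22.47 lb.

22.5 lb K₂O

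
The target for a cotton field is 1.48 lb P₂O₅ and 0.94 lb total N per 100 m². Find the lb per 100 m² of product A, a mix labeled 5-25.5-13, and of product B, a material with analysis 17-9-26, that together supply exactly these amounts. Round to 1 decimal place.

4.3 lb product A, 4.3 lb product B

Per-100 m² balance (a = product A, b = product B):
P₂O₅: 0.255·a + 0.09·b = 1.48
N: 0.05·a + 0.17·b = 0.94
Eliminate b: (row1) − 0.09/0.17·(row2) → 0.228529·a = 0.982353, so a = 4.29858.
Then b = (0.94 − 0.05·4.29858) / 0.17 = 4.26512.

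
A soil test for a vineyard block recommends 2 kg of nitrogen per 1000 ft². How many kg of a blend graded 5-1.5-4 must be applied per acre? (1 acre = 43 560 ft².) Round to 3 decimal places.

Product per 1000 ft² = 2 / 5% = 40 kg.
Convert to per acre: 40 × 43.56 = 1742.4 kg.

1742.400 kg of product per acre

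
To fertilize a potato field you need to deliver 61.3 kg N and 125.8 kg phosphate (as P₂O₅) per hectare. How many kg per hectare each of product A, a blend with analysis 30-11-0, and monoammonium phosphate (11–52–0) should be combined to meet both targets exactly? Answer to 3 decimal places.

125.351 kg product A, 215.407 kg monoammonium phosphate

With a, b = kg per hectare of product A and monoammonium phosphate:
N: 0.3·a + 0.11·b = 61.3
P₂O₅: 0.11·a + 0.52·b = 125.8
Eliminate a: (row1) − 0.3/0.11·(row2) → -1.30818·b = -281.791, so b = 215.4065.
Back-substitute: a = (61.3 − 0.11·215.4065) / 0.3 = 125.3509.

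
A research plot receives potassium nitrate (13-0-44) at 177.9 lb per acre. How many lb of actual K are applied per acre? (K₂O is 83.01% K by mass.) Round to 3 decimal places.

64.977 lb K per acre

K₂O per acre = 177.9 × 44% = 78.276 lb.
Elemental K = 78.276 × 0.8301 = 64.9769 lb per acre.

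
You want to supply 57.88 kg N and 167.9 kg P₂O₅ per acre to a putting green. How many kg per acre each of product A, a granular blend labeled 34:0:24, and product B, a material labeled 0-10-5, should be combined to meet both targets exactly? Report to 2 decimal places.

With a, b = kg per acre of product A and product B:
N: 0.34·a + 0·b = 57.88
P₂O₅: 0·a + 0.1·b = 167.9
Solving simultaneously: a = 170.235, b = 1679.

170.24 kg product A, 1679.00 kg product B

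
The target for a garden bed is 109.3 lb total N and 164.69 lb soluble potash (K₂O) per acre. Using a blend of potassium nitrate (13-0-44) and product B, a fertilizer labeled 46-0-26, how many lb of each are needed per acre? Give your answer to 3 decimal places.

Let a = lb of potassium nitrate, b = lb of product B (per acre).
N: 0.13·a + 0.46·b = 109.3
K₂O: 0.44·a + 0.26·b = 164.69
From row1: a = (109.3 − 0.46·b) / 0.13.
Into row2: 0.44·(109.3 − 0.46·b)/0.13 + 0.26·b = 164.69 → b = 158.25801, a = 280.7794.

280.779 lb potassium nitrate, 158.258 lb product B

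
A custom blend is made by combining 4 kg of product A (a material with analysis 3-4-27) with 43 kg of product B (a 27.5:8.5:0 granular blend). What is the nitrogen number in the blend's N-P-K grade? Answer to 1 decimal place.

25.4% N

Total mass = 4 + 43 = 47 kg.
N mass = 3%×4 + 27.5%×43 = 11.945 kg.
% N = 11.945 / 47 = 25.4149%.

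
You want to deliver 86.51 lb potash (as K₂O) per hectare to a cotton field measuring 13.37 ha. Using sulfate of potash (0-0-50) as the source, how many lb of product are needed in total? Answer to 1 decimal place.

2313.3 lb

Product per hectare = 86.51 / 50% = 173.02 lb.
Total product = 173.02 × 13.37 = 2313.28 lb.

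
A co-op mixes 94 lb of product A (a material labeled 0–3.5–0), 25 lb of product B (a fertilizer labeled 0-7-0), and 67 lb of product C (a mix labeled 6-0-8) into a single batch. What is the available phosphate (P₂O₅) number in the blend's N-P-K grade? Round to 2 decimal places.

Total mass = 94 + 25 + 67 = 186 lb.
P₂O₅ mass = 3.5%×94 + 7%×25 + 0%×67 = 5.04 lb.
% P₂O₅ = 5.04 / 186 = 2.70968%.

2.71% P₂O₅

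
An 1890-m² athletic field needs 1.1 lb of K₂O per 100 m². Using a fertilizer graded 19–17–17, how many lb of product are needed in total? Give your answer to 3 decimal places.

Product per 100 m² = 1.1 / 17% = 6.47059 lb.
Total product = 6.47059 × 1890 / 100 = 122.2941 lb.

122.294 lb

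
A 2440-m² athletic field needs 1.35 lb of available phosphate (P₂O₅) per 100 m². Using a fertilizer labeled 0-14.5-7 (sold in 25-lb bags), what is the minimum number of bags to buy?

10 bags

Product per 100 m² = 1.35 / 14.5% = 9.31034 lb.
Total product = 9.31034 × 2440 / 100 = 227.172 lb.
Bags = ⌈227.172 / 25⌉ = 10.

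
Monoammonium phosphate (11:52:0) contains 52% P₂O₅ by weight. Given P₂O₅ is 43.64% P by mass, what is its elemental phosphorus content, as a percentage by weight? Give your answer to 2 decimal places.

%P = 52 × 0.4364 = 22.6928%.

22.69% P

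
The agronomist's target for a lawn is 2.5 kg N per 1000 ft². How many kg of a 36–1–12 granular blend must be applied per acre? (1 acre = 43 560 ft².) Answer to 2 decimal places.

302.50 kg of product per acre

Product per 1000 ft² = 2.5 / 36% = 6.94444 kg.
Convert to per acre: 6.94444 × 43.56 = 302.5 kg.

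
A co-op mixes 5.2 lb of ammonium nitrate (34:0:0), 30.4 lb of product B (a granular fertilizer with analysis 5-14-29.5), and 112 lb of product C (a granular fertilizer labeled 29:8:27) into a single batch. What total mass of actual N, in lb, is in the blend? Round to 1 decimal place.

N mass = 34%×5.2 + 5%×30.4 + 29%×112 = 35.768 lb.

35.8 lb N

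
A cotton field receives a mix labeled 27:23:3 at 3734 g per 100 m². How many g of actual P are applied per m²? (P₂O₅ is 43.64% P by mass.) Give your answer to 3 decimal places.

3.748 g P per sq m

P₂O₅ per 100 m² = 3734 × 23% = 858.82 g.
Elemental P = 858.82 × 0.4364 = 374.789 g per 100 m².
Convert to per m²: 374.789 × 0.01 = 3.74789 g.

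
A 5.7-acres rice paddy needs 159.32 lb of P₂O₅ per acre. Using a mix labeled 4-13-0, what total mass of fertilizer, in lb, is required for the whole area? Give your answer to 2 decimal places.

Product per acre = 159.32 / 13% = 1225.54 lb.
Total product = 1225.54 × 5.7 = 6985.569 lb.

6985.57 lb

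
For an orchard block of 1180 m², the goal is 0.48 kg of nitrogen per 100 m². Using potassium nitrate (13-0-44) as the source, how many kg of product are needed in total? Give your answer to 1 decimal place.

43.6 kg

Product per 100 m² = 0.48 / 13% = 3.69231 kg.
Total product = 3.69231 × 1180 / 100 = 43.5692 kg.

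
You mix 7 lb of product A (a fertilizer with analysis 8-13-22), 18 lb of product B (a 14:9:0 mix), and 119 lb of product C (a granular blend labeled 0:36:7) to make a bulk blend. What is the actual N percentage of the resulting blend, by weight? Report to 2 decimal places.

Total mass = 7 + 18 + 119 = 144 lb.
N mass = 8%×7 + 14%×18 + 0%×119 = 3.08 lb.
% N = 3.08 / 144 = 2.13889%.

2.14% N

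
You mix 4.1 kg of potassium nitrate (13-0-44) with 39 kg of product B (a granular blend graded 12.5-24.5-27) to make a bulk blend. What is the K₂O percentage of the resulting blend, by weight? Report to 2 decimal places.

28.62% K₂O

Total mass = 4.1 + 39 = 43.1 kg.
K₂O mass = 44%×4.1 + 27%×39 = 12.334 kg.
% K₂O = 12.334 / 43.1 = 28.6172%.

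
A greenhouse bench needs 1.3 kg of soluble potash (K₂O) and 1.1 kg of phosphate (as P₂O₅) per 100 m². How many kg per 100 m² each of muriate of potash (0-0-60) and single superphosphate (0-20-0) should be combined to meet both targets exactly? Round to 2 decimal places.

2.17 kg muriate of potash, 5.50 kg single superphosphate

Per-100 m² balance (a = muriate of potash, b = single superphosphate):
K₂O: 0.6·a + 0·b = 1.3
P₂O₅: 0·a + 0.2·b = 1.1
Solving simultaneously: a = 2.16667, b = 5.5.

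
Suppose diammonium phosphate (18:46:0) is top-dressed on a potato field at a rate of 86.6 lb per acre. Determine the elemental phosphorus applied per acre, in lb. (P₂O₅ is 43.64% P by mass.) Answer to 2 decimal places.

17.38 lb P per acre

P₂O₅ per acre = 86.6 × 46% = 39.836 lb.
Elemental P = 39.836 × 0.4364 = 17.3844 lb per acre.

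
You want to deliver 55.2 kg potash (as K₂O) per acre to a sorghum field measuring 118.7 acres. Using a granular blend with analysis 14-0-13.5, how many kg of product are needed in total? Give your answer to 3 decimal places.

Product per acre = 55.2 / 13.5% = 408.889 kg.
Total product = 408.889 × 118.7 = 48535.1111 kg.

48535.111 kg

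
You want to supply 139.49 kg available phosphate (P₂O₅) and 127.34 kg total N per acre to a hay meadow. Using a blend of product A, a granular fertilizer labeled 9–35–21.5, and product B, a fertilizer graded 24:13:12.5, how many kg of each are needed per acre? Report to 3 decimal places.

Per-acre balance (a = product A, b = product B):
P₂O₅: 0.35·a + 0.13·b = 139.49
N: 0.09·a + 0.24·b = 127.34
Solving simultaneously: a = 234.0719, b = 442.8064.

234.072 kg product A, 442.806 kg product B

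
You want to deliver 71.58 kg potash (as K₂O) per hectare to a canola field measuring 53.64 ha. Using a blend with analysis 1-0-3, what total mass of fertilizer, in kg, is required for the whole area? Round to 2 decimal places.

127985.04 kg

Product per hectare = 71.58 / 3% = 2386 kg.
Total product = 2386 × 53.64 = 127985.04 kg.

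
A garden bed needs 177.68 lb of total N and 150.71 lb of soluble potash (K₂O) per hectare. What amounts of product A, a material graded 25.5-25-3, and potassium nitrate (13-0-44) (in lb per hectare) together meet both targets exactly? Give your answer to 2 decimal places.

With a, b = lb per hectare of product A and potassium nitrate:
N: 0.255·a + 0.13·b = 177.68
K₂O: 0.03·a + 0.44·b = 150.71
From row1: a = (177.68 − 0.13·b) / 0.255.
Into row2: 0.03·(177.68 − 0.13·b)/0.255 + 0.44·b = 150.71 → b = 305.639, a = 540.969.

540.97 lb product A, 305.64 lb potassium nitrate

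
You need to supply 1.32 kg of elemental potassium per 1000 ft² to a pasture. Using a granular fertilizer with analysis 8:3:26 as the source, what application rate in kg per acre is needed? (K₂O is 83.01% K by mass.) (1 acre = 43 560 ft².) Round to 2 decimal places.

As K₂O: 1.32 / 0.8301 = 1.59017 kg per 1000 ft².
Product per 1000 ft² = 1.59017 / 26% = 6.11604 kg.
Convert to per acre: 6.11604 × 43.56 = 266.4146 kg.

266.41 kg of product per acre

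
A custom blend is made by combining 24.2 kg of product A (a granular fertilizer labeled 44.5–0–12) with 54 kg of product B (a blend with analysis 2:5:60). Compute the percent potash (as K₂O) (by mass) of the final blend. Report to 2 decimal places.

45.15% K₂O

Total mass = 24.2 + 54 = 78.2 kg.
K₂O mass = 12%×24.2 + 60%×54 = 35.304 kg.
% K₂O = 35.304 / 78.2 = 45.1458%.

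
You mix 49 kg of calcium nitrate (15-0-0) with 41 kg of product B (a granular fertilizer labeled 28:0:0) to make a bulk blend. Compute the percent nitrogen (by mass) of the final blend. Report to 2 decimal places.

Total mass = 49 + 41 = 90 kg.
N mass = 15%×49 + 28%×41 = 18.83 kg.
% N = 18.83 / 90 = 20.9222%.

20.92% N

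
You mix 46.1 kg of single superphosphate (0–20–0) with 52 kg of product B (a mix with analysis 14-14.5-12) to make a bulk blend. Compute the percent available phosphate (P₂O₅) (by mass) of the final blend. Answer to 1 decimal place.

Total mass = 46.1 + 52 = 98.1 kg.
P₂O₅ mass = 20%×46.1 + 14.5%×52 = 16.76 kg.
% P₂O₅ = 16.76 / 98.1 = 17.0846%.

17.1% P₂O₅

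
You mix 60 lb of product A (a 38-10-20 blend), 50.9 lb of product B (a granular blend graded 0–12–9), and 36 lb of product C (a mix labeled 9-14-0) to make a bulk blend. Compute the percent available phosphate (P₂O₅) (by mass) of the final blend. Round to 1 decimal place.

11.7% P₂O₅

Total mass = 60 + 50.9 + 36 = 146.9 lb.
P₂O₅ mass = 10%×60 + 12%×50.9 + 14%×36 = 17.148 lb.
% P₂O₅ = 17.148 / 146.9 = 11.6732%.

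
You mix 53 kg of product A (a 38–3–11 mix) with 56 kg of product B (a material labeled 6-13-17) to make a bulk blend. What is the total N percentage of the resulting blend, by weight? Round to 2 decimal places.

Total mass = 53 + 56 = 109 kg.
N mass = 38%×53 + 6%×56 = 23.5 kg.
% N = 23.5 / 109 = 21.5596%.

21.56% N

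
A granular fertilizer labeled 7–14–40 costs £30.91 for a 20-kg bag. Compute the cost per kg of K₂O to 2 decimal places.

K₂O in bag = 20 × 40% = 8 kg.
Cost per kg K₂O = £30.91 / 8 = £3.8638.

£3.86 per kg K₂O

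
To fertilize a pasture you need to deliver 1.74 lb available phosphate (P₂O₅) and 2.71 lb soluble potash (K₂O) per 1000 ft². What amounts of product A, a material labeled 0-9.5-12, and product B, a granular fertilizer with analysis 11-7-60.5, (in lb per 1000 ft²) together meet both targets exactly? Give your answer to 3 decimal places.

17.585 lb product A, 0.991 lb product B

With a, b = lb per 1000 ft² of product A and product B:
P₂O₅: 0.095·a + 0.07·b = 1.74
K₂O: 0.12·a + 0.605·b = 2.71
Eliminate b: (row1) − 0.07/0.605·(row2) → 0.0811157·a = 1.42645, so a = 17.5853.
Then b = (2.71 − 0.12·17.5853) / 0.605 = 0.99134.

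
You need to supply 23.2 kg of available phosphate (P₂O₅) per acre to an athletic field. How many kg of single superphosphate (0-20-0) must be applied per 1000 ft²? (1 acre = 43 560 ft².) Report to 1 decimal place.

2.7 kg of product per thousand sq ft

Product per acre = 23.2 / 20% = 116 kg.
Convert to per 1000 ft²: 116 × 0.0229568 = 2.66299 kg.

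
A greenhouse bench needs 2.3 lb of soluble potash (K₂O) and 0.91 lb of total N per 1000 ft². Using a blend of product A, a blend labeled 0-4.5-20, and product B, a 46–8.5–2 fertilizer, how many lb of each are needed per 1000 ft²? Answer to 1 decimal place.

With a, b = lb per 1000 ft² of product A and product B:
K₂O: 0.2·a + 0.02·b = 2.3
N: 0·a + 0.46·b = 0.91
Solving simultaneously: a = 11.3022, b = 1.97826.

11.3 lb product A, 2.0 lb product B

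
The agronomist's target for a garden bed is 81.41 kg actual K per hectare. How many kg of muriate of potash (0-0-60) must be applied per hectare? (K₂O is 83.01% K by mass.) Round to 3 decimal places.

As K₂O: 81.41 / 0.8301 = 98.0725 kg per hectare.
Product per hectare = 98.0725 / 60% = 163.4542 kg.

163.454 kg of product per hectare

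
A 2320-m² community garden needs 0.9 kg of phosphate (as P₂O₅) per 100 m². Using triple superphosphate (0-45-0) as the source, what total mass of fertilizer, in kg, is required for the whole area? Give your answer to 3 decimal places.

46.400 kg

Product per 100 m² = 0.9 / 45% = 2 kg.
Total product = 2 × 2320 / 100 = 46.4 kg.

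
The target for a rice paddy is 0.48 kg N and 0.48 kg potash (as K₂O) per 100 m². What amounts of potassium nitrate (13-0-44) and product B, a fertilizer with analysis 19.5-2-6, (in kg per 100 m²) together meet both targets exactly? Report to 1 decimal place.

0.8 kg potassium nitrate, 1.9 kg product B

With a, b = kg per 100 m² of potassium nitrate and product B:
N: 0.13·a + 0.195·b = 0.48
K₂O: 0.44·a + 0.06·b = 0.48
Solving simultaneously: a = 0.830769, b = 1.90769.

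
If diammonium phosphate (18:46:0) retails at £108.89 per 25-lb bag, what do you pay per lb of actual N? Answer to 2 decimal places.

£24.20 per lb N

N in bag = 25 × 18% = 4.5 lb.
Cost per lb N = £108.89 / 4.5 = £24.1978.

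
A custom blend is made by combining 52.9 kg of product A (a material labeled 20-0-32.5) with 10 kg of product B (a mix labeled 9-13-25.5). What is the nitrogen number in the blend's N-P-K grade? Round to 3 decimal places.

Total mass = 52.9 + 10 = 62.9 kg.
N mass = 20%×52.9 + 9%×10 = 11.48 kg.
% N = 11.48 / 62.9 = 18.2512%.

18.251% N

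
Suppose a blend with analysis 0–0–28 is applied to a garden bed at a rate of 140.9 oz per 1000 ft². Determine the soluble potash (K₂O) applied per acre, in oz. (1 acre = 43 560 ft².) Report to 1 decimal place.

1718.5 oz K₂O per acre

K₂O per 1000 ft² = 140.9 × 28% = 39.452 oz.
Convert to per acre: 39.452 × 43.56 = 1718.53 oz.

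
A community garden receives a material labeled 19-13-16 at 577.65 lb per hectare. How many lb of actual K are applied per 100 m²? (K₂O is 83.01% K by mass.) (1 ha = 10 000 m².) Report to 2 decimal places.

K₂O per hectare = 577.65 × 16% = 92.424 lb.
Elemental K = 92.424 × 0.8301 = 76.7212 lb per hectare.
Convert to per 100 m²: 76.7212 × 0.01 = 0.767212 lb.

0.77 lb K per hundred sq m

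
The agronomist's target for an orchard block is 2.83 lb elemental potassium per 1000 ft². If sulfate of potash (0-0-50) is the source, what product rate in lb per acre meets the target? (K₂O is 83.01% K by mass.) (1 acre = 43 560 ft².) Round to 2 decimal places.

297.01 lb of product per acre

As K₂O: 2.83 / 0.8301 = 3.40923 lb per 1000 ft².
Product per 1000 ft² = 3.40923 / 50% = 6.81846 lb.
Convert to per acre: 6.81846 × 43.56 = 297.012 lb.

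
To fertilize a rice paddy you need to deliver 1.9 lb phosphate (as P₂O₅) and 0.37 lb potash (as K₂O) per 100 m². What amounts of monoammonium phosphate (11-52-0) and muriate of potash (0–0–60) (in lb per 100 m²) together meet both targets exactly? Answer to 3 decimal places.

With a, b = lb per 100 m² of monoammonium phosphate and muriate of potash:
P₂O₅: 0.52·a + 0·b = 1.9
K₂O: 0·a + 0.6·b = 0.37
Solving simultaneously: a = 3.65385, b = 0.616667.

3.654 lb monoammonium phosphate, 0.617 lb muriate of potash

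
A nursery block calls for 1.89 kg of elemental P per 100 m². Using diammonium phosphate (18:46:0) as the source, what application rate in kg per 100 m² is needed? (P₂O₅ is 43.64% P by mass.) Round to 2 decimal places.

As P₂O₅: 1.89 / 0.4364 = 4.33089 kg per 100 m².
Product per 100 m² = 4.33089 / 46% = 9.41498 kg.

9.41 kg of product per hundred sq m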